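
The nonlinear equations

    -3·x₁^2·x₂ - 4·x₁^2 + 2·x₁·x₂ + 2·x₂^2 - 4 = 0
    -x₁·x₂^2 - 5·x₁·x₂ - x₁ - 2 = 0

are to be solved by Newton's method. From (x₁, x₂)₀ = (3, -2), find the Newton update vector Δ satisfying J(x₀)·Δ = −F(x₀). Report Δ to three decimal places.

(-2.868, -0.446)

At (3, -2): F = (10.000, 13.000).
Jacobian J = [[-6·x₁·x₂ - 8·x₁ + 2·x₂, -3·x₁^2 + 2·x₁ + 4·x₂], [-x₂^2 - 5·x₂ - 1, -2·x₁·x₂ - 5·x₁]].
At the point, J = [[8.000, -29.000], [5.000, -3.000]] (det J = 121.000).
Solving J·Δ = −F gives Δ = (-2.868, -0.446).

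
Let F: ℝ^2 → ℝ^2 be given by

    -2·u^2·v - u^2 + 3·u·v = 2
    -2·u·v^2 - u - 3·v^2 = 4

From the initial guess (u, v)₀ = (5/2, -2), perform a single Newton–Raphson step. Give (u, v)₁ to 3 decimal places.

At (5/2, -2): F = (1.750, -38.500).
Jacobian J = [[-4·u·v - 2·u + 3·v, -2·u^2 + 3·u], [-2·v^2 - 1, -4·u·v - 6·v]].
At the point, J = [[9.000, -5.000], [-9.000, 32.000]] (det J = 243.000).
Solving J·Δ = −F gives Δ = (0.562, 1.361).
Then the next iterate is (u, v)₁ = (3.062, -0.639).

(3.062, -0.639)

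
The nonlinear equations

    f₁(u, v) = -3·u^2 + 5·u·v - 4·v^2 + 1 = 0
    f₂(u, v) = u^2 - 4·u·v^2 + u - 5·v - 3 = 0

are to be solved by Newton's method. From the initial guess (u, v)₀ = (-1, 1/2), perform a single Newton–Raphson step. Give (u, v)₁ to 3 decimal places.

At (-1, 1/2): F = (-5.500, -4.500).
Jacobian J = [[-6·u + 5·v, 5·u - 8·v], [2·u - 4·v^2 + 1, -8·u·v - 5]].
At the point, J = [[8.500, -9.000], [-2.000, -1.000]] (det J = -26.500).
Solving J·Δ = −F gives Δ = (-1.321, -1.858).
Then the next iterate is (u, v)₁ = (-2.321, -1.358).

(-2.321, -1.358)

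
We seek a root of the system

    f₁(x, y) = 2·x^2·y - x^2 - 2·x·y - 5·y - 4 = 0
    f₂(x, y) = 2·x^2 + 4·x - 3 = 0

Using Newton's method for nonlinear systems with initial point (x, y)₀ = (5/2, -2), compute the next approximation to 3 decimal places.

At (5/2, -2): F = (-15.250, 19.500).
Jacobian J = [[4·x·y - 2·x - 2·y, 2·x^2 - 2·x - 5], [4·x + 4, 0]].
At the point, J = [[-21.000, 2.500], [14.000, 0.000]] (det J = -35.000).
Solving J·Δ = −F gives Δ = (-1.393, -5.600).
Then the next iterate is (x, y)₁ = (1.107, -7.600).

(1.107, -7.600)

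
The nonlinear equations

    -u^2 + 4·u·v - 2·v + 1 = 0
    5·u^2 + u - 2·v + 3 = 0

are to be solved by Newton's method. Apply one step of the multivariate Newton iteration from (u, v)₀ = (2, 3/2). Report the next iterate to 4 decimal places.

At (2, 3/2): F = (6.0000, 22.0000).
Jacobian J = [[-2·u + 4·v, 4·u - 2], [10·u + 1, -2]].
At the point, J = [[2.0000, 6.0000], [21.0000, -2.0000]] (det J = -130.0000).
Solving J·Δ = −F gives Δ = (-1.1077, -0.6308).
Then the next iterate is (u, v)₁ = (0.8923, 0.8692).

(0.8923, 0.8692)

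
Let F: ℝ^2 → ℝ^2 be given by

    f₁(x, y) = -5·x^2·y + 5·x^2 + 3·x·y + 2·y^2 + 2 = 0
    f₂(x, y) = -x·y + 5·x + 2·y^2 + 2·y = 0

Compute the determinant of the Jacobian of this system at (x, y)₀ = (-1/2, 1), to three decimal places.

14.500

J = [[-10·x·y + 10·x + 3·y, -5·x^2 + 3·x + 4·y], [-y + 5, -x + 4·y + 2]].
At the point, J = [[3.000, 1.250], [4.000, 6.500]].
det J = 14.500.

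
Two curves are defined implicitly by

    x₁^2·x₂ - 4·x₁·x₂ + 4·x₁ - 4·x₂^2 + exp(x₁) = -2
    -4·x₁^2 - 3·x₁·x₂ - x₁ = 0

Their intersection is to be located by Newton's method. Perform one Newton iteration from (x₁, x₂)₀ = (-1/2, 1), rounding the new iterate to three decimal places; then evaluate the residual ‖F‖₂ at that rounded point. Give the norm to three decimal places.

At (-1/2, 1): F = (-1.14347, 1.000).
Jacobian J = [[2·x₁·x₂ - 4·x₂ + exp(x₁) + 4, x₁^2 - 4·x₁ - 8·x₂], [-8·x₁ - 3·x₂ - 1, -3·x₁]].
At the point, J = [[-0.39347, -5.750], [0.000, 1.500]] (det J = -0.59020).
Solving J·Δ = −F gives Δ = (6.836, -0.667).
Then the next iterate is (x₁, x₂)₁ = (6.336, 0.333).
Re-evaluating at (6.336, 0.333): F = (596.36280, -173.24525), so ‖F‖₂ = 621.017.

621.017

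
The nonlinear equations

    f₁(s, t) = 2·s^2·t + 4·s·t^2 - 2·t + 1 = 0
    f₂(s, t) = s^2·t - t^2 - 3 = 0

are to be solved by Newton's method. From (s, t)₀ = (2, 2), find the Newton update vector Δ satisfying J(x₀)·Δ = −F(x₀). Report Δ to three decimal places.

At (2, 2): F = (45.000, 1.000).
Jacobian J = [[4·s·t + 4·t^2, 2·s^2 + 8·s·t - 2], [2·s·t, s^2 - 2·t]].
At the point, J = [[32.000, 38.000], [8.000, 0.000]] (det J = -304.000).
Solving J·Δ = −F gives Δ = (-0.125, -1.079).

(-0.125, -1.079)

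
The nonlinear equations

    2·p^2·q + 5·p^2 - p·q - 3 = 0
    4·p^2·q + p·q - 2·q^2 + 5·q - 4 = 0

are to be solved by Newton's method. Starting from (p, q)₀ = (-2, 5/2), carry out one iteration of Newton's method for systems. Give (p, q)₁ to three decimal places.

At (-2, 5/2): F = (42.000, 31.000).
Jacobian J = [[4·p·q + 10·p - q, 2·p^2 - p], [8·p·q + q, 4·p^2 + p - 4·q + 5]].
At the point, J = [[-42.500, 10.000], [-37.500, 9.000]] (det J = -7.500).
Solving J·Δ = −F gives Δ = (9.067, 34.333).
Then the next iterate is (p, q)₁ = (7.067, 36.833).

(7.067, 36.833)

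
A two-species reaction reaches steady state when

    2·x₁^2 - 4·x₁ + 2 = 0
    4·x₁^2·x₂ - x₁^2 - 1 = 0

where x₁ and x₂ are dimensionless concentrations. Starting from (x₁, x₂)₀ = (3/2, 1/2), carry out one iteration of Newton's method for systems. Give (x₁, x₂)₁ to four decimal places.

(1.2500, 0.4444)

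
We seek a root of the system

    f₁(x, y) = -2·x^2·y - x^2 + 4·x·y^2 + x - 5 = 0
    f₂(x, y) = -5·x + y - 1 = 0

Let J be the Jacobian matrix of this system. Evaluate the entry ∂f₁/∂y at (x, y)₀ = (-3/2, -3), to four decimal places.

31.5000

∂f₁/∂y = -2·x^2 + 8·x·y.
At (-3/2, -3) this is 31.5000.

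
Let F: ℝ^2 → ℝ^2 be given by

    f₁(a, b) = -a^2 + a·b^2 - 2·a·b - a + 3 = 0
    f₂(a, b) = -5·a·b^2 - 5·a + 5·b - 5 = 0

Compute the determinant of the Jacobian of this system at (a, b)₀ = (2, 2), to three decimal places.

275.000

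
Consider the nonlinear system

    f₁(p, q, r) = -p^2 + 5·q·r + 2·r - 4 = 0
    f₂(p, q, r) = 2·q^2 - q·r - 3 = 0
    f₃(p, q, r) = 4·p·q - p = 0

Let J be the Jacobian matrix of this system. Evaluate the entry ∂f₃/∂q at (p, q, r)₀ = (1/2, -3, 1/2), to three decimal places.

∂f₃/∂q = 4·p.
At (1/2, -3, 1/2) this is 2.000.

2.000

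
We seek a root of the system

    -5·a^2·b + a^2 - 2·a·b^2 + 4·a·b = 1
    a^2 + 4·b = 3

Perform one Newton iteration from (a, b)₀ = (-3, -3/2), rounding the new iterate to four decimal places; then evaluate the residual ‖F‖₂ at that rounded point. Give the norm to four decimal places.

28.2222

At (-3, -3/2): F = (107.0000, 0.0000).
Jacobian J = [[-10·a·b + 2·a - 2·b^2 + 4·b, -5·a^2 - 4·a·b + 4·a], [2·a, 4]].
At the point, J = [[-61.5000, -75.0000], [-6.0000, 4.0000]] (det J = -696.0000).
Solving J·Δ = −F gives Δ = (0.6149, 0.9224).
Then the next iterate is (a, b)₁ = (-2.3851, -0.5776).
Re-evaluating at (-2.3851, -0.5776): F = (28.219651, 0.378302), so ‖F‖₂ = 28.2222.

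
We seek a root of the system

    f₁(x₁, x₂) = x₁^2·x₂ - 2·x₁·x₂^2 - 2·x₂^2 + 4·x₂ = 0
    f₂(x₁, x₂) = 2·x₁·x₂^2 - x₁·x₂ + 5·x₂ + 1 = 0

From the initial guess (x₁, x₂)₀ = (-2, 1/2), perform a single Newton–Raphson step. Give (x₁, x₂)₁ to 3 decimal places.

(-4.867, -0.667)

At (-2, 1/2): F = (4.500, 3.500).
Jacobian J = [[2·x₁·x₂ - 2·x₂^2, x₁^2 - 4·x₁·x₂ - 4·x₂ + 4], [2·x₂^2 - x₂, 4·x₁·x₂ - x₁ + 5]].
At the point, J = [[-2.500, 10.000], [0.000, 3.000]] (det J = -7.500).
Solving J·Δ = −F gives Δ = (-2.867, -1.167).
Then the next iterate is (x₁, x₂)₁ = (-4.867, -0.667).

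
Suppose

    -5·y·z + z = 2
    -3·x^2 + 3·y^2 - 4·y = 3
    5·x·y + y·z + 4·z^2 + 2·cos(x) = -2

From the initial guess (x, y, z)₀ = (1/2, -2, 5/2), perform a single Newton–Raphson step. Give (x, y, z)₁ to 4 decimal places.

(0.6831, -1.0187, 1.2969)

At (1/2, -2, 5/2): F = (25.5000, 16.2500, 18.755165).
Jacobian J = [[0, -5·z, -5·y + 1], [-6·x, 6·y - 4, 0], [5·y - 2·sin(x), 5·x + z, y + 8·z]].
At the point, J = [[0.0000, -12.5000, 11.0000], [-3.0000, -16.0000, 0.0000], [-10.958851, 5.0000, 18.0000]] (det J = -2768.757790).
Solving J·Δ = −F gives Δ = (0.1831, 0.9813, -1.2031).
Then the next iterate is (x, y, z)₁ = (0.6831, -1.0187, 1.2969).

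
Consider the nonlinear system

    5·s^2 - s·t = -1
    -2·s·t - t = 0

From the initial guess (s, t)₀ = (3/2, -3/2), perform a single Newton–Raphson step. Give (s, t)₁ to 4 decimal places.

(0.7033, -0.5976)

At (3/2, -3/2): F = (14.5000, 6.0000).
Jacobian J = [[10·s - t, -s], [-2·t, -2·s - 1]].
At the point, J = [[16.5000, -1.5000], [3.0000, -4.0000]] (det J = -61.5000).
Solving J·Δ = −F gives Δ = (-0.7967, 0.9024).
Then the next iterate is (s, t)₁ = (0.7033, -0.5976).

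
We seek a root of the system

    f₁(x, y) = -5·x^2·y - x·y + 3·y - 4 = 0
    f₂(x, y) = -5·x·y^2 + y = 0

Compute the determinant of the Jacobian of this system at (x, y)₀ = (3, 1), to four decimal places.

674.0000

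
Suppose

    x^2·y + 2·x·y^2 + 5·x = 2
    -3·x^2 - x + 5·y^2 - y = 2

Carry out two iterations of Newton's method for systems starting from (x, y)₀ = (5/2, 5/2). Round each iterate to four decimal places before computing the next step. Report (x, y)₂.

(0.8062, 1.0751)

At (5/2, 5/2): F = (57.3750, 5.5000).
Jacobian J = [[2·x·y + 2·y^2 + 5, x^2 + 4·x·y], [-6·x - 1, 10·y - 1]].
At the point, J = [[30.0000, 31.2500], [-16.0000, 24.0000]] (det J = 1220.0000).
Solving J·Δ = −F gives Δ = (-0.9878, -0.8877).
Then the next iterate is (x, y)₁ = (1.5122, 1.6123).
Round to (1.5122, 1.6123) and repeat: F = (17.109887, 1.012810), J = [[15.075263, 12.039229], [-10.0732, 15.1230]].
Δ = (-0.7060, -0.5372), so (x, y)₂ = (0.8062, 1.0751).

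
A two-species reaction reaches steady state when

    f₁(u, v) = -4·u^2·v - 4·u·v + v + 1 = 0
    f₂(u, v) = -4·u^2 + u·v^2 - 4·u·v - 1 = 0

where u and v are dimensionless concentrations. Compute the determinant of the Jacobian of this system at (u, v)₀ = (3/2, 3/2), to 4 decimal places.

-184.5000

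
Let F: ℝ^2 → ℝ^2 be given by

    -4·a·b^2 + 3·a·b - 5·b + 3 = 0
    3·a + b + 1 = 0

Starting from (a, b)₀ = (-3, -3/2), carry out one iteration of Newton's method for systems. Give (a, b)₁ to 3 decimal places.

At (-3, -3/2): F = (51.000, -9.500).
Jacobian J = [[-4·b^2 + 3·b, -8·a·b + 3·a - 5], [3, 1]].
At the point, J = [[-13.500, -50.000], [3.000, 1.000]] (det J = 136.500).
Solving J·Δ = −F gives Δ = (3.106, 0.181).
Then the next iterate is (a, b)₁ = (0.106, -1.319).

(0.106, -1.319)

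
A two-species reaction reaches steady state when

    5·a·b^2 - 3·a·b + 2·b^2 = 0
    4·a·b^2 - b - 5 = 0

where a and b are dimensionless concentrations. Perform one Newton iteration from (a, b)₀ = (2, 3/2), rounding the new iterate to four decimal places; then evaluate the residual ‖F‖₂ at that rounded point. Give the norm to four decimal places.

At (2, 3/2): F = (18.0000, 11.5000).
Jacobian J = [[5·b^2 - 3·b, 10·a·b - 3·a + 4·b], [4·b^2, 8·a·b - 1]].
At the point, J = [[6.7500, 30.0000], [9.0000, 23.0000]] (det J = -114.7500).
Solving J·Δ = −F gives Δ = (0.6013, -0.7353).
Then the next iterate is (a, b)₁ = (2.6013, 0.7647).
Re-evaluating at (2.6013, 0.7647): F = (2.807650, 0.319908), so ‖F‖₂ = 2.8258.

2.8258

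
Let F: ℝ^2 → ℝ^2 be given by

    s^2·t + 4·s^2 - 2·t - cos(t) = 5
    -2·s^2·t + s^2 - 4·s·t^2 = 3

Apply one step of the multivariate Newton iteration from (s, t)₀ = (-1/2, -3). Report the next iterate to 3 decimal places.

At (-1/2, -3): F = (2.23999, 16.750).
Jacobian J = [[2·s·t + 8·s, s^2 + sin(t) - 2], [-4·s·t + 2·s - 4·t^2, -2·s^2 - 8·s·t]].
At the point, J = [[-1.000, -1.89112], [-43.000, -12.500]] (det J = -68.81816).
Solving J·Δ = −F gives Δ = (0.053, 1.156).
Then the next iterate is (s, t)₁ = (-0.447, -1.844).

(-0.447, -1.844)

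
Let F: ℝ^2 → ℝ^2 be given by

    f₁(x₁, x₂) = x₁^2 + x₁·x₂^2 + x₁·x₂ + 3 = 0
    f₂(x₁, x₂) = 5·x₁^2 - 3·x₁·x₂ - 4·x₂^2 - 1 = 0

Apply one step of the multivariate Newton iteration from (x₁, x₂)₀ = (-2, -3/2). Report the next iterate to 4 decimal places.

At (-2, -3/2): F = (5.5000, 1.0000).
Jacobian J = [[2·x₁ + x₂^2 + x₂, 2·x₁·x₂ + x₁], [10·x₁ - 3·x₂, -3·x₁ - 8·x₂]].
At the point, J = [[-3.2500, 4.0000], [-15.5000, 18.0000]] (det J = 3.5000).
Solving J·Δ = −F gives Δ = (-27.1429, -23.4286).
Then the next iterate is (x₁, x₂)₁ = (-29.1429, -24.9286).

(-29.1429, -24.9286)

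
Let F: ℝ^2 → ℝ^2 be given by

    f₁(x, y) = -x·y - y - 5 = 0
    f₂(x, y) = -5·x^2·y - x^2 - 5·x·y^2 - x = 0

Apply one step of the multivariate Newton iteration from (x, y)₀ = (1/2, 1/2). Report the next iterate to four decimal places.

(3.2500, -4.2500)

At (1/2, 1/2): F = (-5.7500, -2.0000).
Jacobian J = [[-y, -x - 1], [-10·x·y - 2·x - 5·y^2 - 1, -5·x^2 - 10·x·y]].
At the point, J = [[-0.5000, -1.5000], [-5.7500, -3.7500]] (det J = -6.7500).
Solving J·Δ = −F gives Δ = (2.7500, -4.7500).
Then the next iterate is (x, y)₁ = (3.2500, -4.2500).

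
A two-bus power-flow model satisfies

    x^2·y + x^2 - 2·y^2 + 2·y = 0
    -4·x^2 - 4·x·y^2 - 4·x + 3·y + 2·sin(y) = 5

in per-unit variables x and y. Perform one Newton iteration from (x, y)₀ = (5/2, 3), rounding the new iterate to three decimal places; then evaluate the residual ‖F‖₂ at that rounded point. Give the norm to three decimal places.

At (5/2, 3): F = (13.000, -120.71776).
Jacobian J = [[2·x·y + 2·x, x^2 - 4·y + 2], [-8·x - 4·y^2 - 4, -8·x·y + 2·cos(y) + 3]].
At the point, J = [[20.000, -3.750], [-60.000, -58.97998]] (det J = -1404.59970).
Solving J·Δ = −F gives Δ = (-0.868, -1.164).
Then the next iterate is (x, y)₁ = (1.632, 1.836).
Re-evaluating at (1.632, 1.836): F = (4.48368, -36.74883), so ‖F‖₂ = 37.021.

37.021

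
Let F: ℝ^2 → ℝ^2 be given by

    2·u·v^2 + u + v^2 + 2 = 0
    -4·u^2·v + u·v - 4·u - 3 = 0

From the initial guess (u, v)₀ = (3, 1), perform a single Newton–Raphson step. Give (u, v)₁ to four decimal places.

(2.0108, 0.3548)

At (3, 1): F = (12.0000, -48.0000).
Jacobian J = [[2·v^2 + 1, 4·u·v + 2·v], [-8·u·v + v - 4, -4·u^2 + u]].
At the point, J = [[3.0000, 14.0000], [-27.0000, -33.0000]] (det J = 279.0000).
Solving J·Δ = −F gives Δ = (-0.9892, -0.6452).
Then the next iterate is (u, v)₁ = (2.0108, 0.3548).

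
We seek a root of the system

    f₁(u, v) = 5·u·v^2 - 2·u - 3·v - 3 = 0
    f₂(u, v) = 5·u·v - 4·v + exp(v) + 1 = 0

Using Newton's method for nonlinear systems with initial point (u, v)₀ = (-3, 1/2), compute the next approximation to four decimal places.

(-1.5472, 0.3145)

At (-3, 1/2): F = (-2.2500, -6.851279).
Jacobian J = [[5·v^2 - 2, 10·u·v - 3], [5·v, 5·u + exp(v) - 4]].
At the point, J = [[-0.7500, -18.0000], [2.5000, -17.351279]] (det J = 58.013459).
Solving J·Δ = −F gives Δ = (1.4528, -0.1855).
Then the next iterate is (u, v)₁ = (-1.5472, 0.3145).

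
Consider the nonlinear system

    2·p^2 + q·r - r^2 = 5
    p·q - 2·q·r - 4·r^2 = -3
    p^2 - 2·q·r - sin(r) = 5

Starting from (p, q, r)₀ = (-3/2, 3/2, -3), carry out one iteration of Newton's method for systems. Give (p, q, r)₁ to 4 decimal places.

At (-3/2, 3/2, -3): F = (-14.0000, -26.2500, 6.391120).
Jacobian J = [[4·p, r, q - 2·r], [q, p - 2·r, -2·q - 8·r], [2·p, -2·r, -2·q - cos(r)]].
At the point, J = [[-6.0000, -3.0000, 7.5000], [1.5000, 4.5000, 21.0000], [-3.0000, 6.0000, -2.010008]] (det J = 1158.975169).
Solving J·Δ = −F gives Δ = (-0.2151, -0.6987, 1.4151).
Then the next iterate is (p, q, r)₁ = (-1.7151, 0.8013, -1.5849).

(-1.7151, 0.8013, -1.5849)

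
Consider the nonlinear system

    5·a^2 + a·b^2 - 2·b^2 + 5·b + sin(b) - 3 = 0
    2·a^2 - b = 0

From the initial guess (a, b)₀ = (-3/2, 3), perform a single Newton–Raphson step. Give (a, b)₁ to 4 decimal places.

(-1.1498, 2.3991)

At (-3/2, 3): F = (-8.108880, 1.5000).
Jacobian J = [[10·a + b^2, 2·a·b - 4·b + cos(b) + 5], [4·a, -1]].
At the point, J = [[-6.0000, -16.989992], [-6.0000, -1.0000]] (det J = -95.939955).
Solving J·Δ = −F gives Δ = (0.3502, -0.6009).
Then the next iterate is (a, b)₁ = (-1.1498, 2.3991).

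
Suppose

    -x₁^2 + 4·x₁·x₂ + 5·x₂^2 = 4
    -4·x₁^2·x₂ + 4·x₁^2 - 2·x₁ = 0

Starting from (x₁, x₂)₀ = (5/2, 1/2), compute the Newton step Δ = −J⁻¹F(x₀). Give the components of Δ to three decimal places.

(-0.278, 0.211)

At (5/2, 1/2): F = (-4.000, 7.500).
Jacobian J = [[-2·x₁ + 4·x₂, 4·x₁ + 10·x₂], [-8·x₁·x₂ + 8·x₁ - 2, -4·x₁^2]].
At the point, J = [[-3.000, 15.000], [8.000, -25.000]] (det J = -45.000).
Solving J·Δ = −F gives Δ = (-0.278, 0.211).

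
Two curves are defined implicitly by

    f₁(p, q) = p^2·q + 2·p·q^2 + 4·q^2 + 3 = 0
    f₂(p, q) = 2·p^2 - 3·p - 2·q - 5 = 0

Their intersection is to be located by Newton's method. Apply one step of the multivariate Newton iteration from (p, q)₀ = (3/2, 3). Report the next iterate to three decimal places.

(3.327, 0.241)

At (3/2, 3): F = (72.750, -11.000).
Jacobian J = [[2·p·q + 2·q^2, p^2 + 4·p·q + 8·q], [4·p - 3, -2]].
At the point, J = [[27.000, 44.250], [3.000, -2.000]] (det J = -186.750).
Solving J·Δ = −F gives Δ = (1.827, -2.759).
Then the next iterate is (p, q)₁ = (3.327, 0.241).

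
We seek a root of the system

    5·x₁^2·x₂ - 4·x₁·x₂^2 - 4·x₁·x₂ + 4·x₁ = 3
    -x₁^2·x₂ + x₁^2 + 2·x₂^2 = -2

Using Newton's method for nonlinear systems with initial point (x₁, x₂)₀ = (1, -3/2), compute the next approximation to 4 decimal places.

At (1, -3/2): F = (-9.5000, 9.0000).
Jacobian J = [[10·x₁·x₂ - 4·x₂^2 - 4·x₂ + 4, 5·x₁^2 - 8·x₁·x₂ - 4·x₁], [-2·x₁·x₂ + 2·x₁, -x₁^2 + 4·x₂]].
At the point, J = [[-14.0000, 13.0000], [5.0000, -7.0000]] (det J = 33.0000).
Solving J·Δ = −F gives Δ = (1.5303, 2.3788).
Then the next iterate is (x₁, x₂)₁ = (2.5303, 0.8788).

(2.5303, 0.8788)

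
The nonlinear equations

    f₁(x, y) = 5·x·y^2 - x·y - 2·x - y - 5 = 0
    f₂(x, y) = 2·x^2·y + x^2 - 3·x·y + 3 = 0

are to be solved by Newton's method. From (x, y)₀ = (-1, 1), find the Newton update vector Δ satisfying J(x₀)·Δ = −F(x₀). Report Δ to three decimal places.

(0.625, -0.675)

At (-1, 1): F = (-8.000, 9.000).
Jacobian J = [[5·y^2 - y - 2, 10·x·y - x - 1], [4·x·y + 2·x - 3·y, 2·x^2 - 3·x]].
At the point, J = [[2.000, -10.000], [-9.000, 5.000]] (det J = -80.000).
Solving J·Δ = −F gives Δ = (0.625, -0.675).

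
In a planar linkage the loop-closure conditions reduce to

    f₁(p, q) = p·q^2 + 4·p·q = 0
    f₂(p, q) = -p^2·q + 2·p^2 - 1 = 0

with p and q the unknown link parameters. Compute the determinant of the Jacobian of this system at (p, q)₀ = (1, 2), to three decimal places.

-12.000

J = [[q^2 + 4·q, 2·p·q + 4·p], [-2·p·q + 4·p, -p^2]].
At the point, J = [[12.000, 8.000], [0.000, -1.000]].
det J = -12.000.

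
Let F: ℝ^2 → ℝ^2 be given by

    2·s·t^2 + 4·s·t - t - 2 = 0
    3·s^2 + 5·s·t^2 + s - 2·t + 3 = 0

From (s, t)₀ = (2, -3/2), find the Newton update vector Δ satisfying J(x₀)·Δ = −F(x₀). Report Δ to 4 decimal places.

(-1.9173, -0.1248)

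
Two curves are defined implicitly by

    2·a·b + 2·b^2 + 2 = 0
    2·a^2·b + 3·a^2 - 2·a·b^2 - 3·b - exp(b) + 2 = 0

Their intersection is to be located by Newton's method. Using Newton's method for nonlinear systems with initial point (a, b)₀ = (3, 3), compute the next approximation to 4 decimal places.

(1.2564, 1.4701)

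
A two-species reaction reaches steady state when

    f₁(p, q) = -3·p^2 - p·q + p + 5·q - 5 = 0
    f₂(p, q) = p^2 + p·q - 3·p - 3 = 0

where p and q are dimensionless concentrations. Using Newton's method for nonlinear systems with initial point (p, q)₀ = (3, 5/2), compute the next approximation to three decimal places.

At (3, 5/2): F = (-24.000, 4.500).
Jacobian J = [[-6·p - q + 1, -p + 5], [2·p + q - 3, p]].
At the point, J = [[-19.500, 2.000], [5.500, 3.000]] (det J = -69.500).
Solving J·Δ = −F gives Δ = (-1.165, 0.637).
Then the next iterate is (p, q)₁ = (1.835, 3.137).

(1.835, 3.137)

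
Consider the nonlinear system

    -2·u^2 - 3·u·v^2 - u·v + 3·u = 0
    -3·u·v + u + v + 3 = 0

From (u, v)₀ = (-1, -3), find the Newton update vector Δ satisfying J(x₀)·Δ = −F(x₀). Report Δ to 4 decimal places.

At (-1, -3): F = (19.0000, -10.0000).
Jacobian J = [[-4·u - 3·v^2 - v + 3, -6·u·v - u], [-3·v + 1, -3·u + 1]].
At the point, J = [[-17.0000, -17.0000], [10.0000, 4.0000]] (det J = 102.0000).
Solving J·Δ = −F gives Δ = (0.9216, 0.1961).

(0.9216, 0.1961)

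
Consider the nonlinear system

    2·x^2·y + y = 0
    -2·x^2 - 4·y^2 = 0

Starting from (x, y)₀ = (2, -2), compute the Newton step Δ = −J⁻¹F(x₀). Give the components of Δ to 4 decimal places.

(-0.3913, 1.3043)

At (2, -2): F = (-18.0000, -24.0000).
Jacobian J = [[4·x·y, 2·x^2 + 1], [-4·x, -8·y]].
At the point, J = [[-16.0000, 9.0000], [-8.0000, 16.0000]] (det J = -184.0000).
Solving J·Δ = −F gives Δ = (-0.3913, 1.3043).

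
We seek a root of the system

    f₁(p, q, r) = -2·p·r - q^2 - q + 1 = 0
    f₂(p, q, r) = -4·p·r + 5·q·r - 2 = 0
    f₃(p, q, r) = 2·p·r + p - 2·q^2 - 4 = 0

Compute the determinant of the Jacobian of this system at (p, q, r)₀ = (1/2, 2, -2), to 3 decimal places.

J = [[-2·r, -2·q - 1, -2·p], [-4·r, 5·r, -4·p + 5·q], [2·r + 1, -4·q, 2·p]].
At the point, J = [[4.000, -5.000, -1.000], [8.000, -10.000, 8.000], [-3.000, -8.000, 1.000]].
det J = 470.000.

470.000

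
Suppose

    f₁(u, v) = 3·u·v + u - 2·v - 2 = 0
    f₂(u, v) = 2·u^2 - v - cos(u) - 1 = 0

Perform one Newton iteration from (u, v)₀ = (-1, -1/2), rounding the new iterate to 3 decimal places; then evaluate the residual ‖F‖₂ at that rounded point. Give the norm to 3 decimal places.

At (-1, -1/2): F = (-0.500, 0.95970).
Jacobian J = [[3·v + 1, 3·u - 2], [4·u + sin(u), -1]].
At the point, J = [[-0.500, -5.000], [-4.84147, -1.000]] (det J = -23.70735).
Solving J·Δ = −F gives Δ = (0.223, -0.122).
Then the next iterate is (u, v)₁ = (-0.777, -0.622).
Re-evaluating at (-0.777, -0.622): F = (-0.08312, 0.11644), so ‖F‖₂ = 0.143.

0.143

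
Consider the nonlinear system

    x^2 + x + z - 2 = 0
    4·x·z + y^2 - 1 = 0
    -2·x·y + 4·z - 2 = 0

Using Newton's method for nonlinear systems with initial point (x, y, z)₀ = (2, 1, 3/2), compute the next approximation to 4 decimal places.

(1.0444, 0.7556, 0.7778)

At (2, 1, 3/2): F = (5.5000, 12.0000, 0.0000).
Jacobian J = [[2·x + 1, 0, 1], [4·z, 2·y, 4·x], [-2·y, -2·x, 4]].
At the point, J = [[5.0000, 0.0000, 1.0000], [6.0000, 2.0000, 8.0000], [-2.0000, -4.0000, 4.0000]] (det J = 180.0000).
Solving J·Δ = −F gives Δ = (-0.9556, -0.2444, -0.7222).
Then the next iterate is (x, y, z)₁ = (1.0444, 0.7556, 0.7778).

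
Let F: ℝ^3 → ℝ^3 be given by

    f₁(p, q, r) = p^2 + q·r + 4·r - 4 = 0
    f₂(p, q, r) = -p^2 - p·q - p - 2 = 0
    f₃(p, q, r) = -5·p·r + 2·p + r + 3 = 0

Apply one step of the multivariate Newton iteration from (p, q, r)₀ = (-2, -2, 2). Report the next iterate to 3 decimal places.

(-0.916, -0.711, 0.880)

At (-2, -2, 2): F = (4.000, -8.000, 21.000).
Jacobian J = [[2·p, r, q + 4], [-2·p - q - 1, -p, 0], [-5·r + 2, 0, -5·p + 1]].
At the point, J = [[-4.000, 2.000, 2.000], [5.000, 2.000, 0.000], [-8.000, 0.000, 11.000]] (det J = -166.000).
Solving J·Δ = −F gives Δ = (1.084, 1.289, -1.120).
Then the next iterate is (p, q, r)₁ = (-0.916, -0.711, 0.880).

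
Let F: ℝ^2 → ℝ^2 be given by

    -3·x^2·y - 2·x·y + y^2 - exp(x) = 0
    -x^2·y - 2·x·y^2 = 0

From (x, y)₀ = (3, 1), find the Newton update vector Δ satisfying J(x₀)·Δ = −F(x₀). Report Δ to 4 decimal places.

(-1.0589, -0.3109)

At (3, 1): F = (-52.085537, -15.0000).
Jacobian J = [[-6·x·y - 2·y - exp(x), -3·x^2 - 2·x + 2·y], [-2·x·y - 2·y^2, -x^2 - 4·x·y]].
At the point, J = [[-40.085537, -31.0000], [-8.0000, -21.0000]] (det J = 593.796275).
Solving J·Δ = −F gives Δ = (-1.0589, -0.3109).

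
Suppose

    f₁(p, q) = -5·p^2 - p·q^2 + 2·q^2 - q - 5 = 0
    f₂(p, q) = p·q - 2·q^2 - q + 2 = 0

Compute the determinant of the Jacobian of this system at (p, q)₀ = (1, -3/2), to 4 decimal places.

-79.5000

J = [[-10·p - q^2, -2·p·q + 4·q - 1], [q, p - 4·q - 1]].
At the point, J = [[-12.2500, -4.0000], [-1.5000, 6.0000]].
det J = -79.5000.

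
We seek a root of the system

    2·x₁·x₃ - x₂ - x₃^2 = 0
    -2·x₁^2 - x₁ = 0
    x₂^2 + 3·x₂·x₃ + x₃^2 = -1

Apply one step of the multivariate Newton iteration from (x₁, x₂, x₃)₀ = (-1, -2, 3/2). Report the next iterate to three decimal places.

(-0.667, -1.636, 0.977)

At (-1, -2, 3/2): F = (-3.250, -1.000, -1.750).
Jacobian J = [[2·x₃, -1, 2·x₁ - 2·x₃], [-4·x₁ - 1, 0, 0], [0, 2·x₂ + 3·x₃, 3·x₂ + 2·x₃]].
At the point, J = [[3.000, -1.000, -5.000], [3.000, 0.000, 0.000], [0.000, 0.500, -3.000]] (det J = -16.500).
Solving J·Δ = −F gives Δ = (0.333, 0.364, -0.523).
Then the next iterate is (x₁, x₂, x₃)₁ = (-0.667, -1.636, 0.977).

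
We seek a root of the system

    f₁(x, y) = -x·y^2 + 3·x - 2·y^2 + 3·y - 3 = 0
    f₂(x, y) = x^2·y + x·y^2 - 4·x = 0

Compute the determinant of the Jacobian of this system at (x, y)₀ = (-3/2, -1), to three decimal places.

J = [[-y^2 + 3, -2·x·y - 4·y + 3], [2·x·y + y^2 - 4, x^2 + 2·x·y]].
At the point, J = [[2.000, 4.000], [0.000, 5.250]].
det J = 10.500.

10.500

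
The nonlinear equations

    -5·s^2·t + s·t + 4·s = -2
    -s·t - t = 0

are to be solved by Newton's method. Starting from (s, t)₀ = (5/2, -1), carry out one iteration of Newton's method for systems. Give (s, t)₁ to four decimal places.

At (5/2, -1): F = (40.7500, 3.5000).
Jacobian J = [[-10·s·t + t + 4, -5·s^2 + s], [-t, -s - 1]].
At the point, J = [[28.0000, -28.7500], [1.0000, -3.5000]] (det J = -69.2500).
Solving J·Δ = −F gives Δ = (-0.6065, 0.8267).
Then the next iterate is (s, t)₁ = (1.8935, -0.1733).

(1.8935, -0.1733)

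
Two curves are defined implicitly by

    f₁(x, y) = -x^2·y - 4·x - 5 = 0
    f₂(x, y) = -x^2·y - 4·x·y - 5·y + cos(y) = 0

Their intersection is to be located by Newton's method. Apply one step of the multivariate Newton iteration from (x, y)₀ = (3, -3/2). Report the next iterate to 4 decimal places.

(-40.9696, -26.3165)

At (3, -3/2): F = (-3.5000, 39.070737).
Jacobian J = [[-2·x·y - 4, -x^2], [-2·x·y - 4·y, -x^2 - 4·x - sin(y) - 5]].
At the point, J = [[5.0000, -9.0000], [15.0000, -25.002505]] (det J = 9.987475).
Solving J·Δ = −F gives Δ = (-43.9696, -24.8165).
Then the next iterate is (x, y)₁ = (-40.9696, -26.3165).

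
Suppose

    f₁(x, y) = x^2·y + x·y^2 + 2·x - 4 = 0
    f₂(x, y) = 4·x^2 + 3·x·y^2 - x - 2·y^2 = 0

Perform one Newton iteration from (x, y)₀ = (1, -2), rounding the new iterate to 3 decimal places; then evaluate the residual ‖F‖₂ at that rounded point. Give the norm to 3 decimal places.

0.986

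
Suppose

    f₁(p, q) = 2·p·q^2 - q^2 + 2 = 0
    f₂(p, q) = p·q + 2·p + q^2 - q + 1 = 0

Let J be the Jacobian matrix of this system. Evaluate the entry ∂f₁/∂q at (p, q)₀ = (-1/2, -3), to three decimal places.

12.000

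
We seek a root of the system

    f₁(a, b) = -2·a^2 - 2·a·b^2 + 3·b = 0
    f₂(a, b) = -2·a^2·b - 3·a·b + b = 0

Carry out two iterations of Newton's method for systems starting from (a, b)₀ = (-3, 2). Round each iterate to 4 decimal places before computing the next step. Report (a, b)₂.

At (-3, 2): F = (12.0000, -16.0000).
Jacobian J = [[-4·a - 2·b^2, -4·a·b + 3], [-4·a·b - 3·b, -2·a^2 - 3·a + 1]].
At the point, J = [[4.0000, 27.0000], [18.0000, -8.0000]] (det J = -518.0000).
Solving J·Δ = −F gives Δ = (0.6486, -0.5405).
Then the next iterate is (a, b)₁ = (-2.3514, 1.4595).
Round to (-2.3514, 1.4595) and repeat: F = (3.337960, -4.384285), J = [[5.145319, 16.727473], [9.348973, -3.003964]].
Δ = (0.3684, -0.3129), so (a, b)₂ = (-1.9830, 1.1466).

(-1.9830, 1.1466)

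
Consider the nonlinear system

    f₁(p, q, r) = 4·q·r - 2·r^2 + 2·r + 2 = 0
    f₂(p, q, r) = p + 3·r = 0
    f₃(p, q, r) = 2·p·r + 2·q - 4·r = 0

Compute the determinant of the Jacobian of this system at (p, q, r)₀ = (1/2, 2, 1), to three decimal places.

J = [[0, 4·r, 4·q - 4·r + 2], [1, 0, 3], [2·r, 2, 2·p - 4]].
At the point, J = [[0.000, 4.000, 6.000], [1.000, 0.000, 3.000], [2.000, 2.000, -3.000]].
det J = 48.000.

48.000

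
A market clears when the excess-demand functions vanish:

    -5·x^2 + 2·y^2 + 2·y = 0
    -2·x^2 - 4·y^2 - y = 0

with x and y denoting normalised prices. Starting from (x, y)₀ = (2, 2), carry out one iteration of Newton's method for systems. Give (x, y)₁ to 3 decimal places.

(1.057, 0.914)

At (2, 2): F = (-8.000, -26.000).
Jacobian J = [[-10·x, 4·y + 2], [-4·x, -8·y - 1]].
At the point, J = [[-20.000, 10.000], [-8.000, -17.000]] (det J = 420.000).
Solving J·Δ = −F gives Δ = (-0.943, -1.086).
Then the next iterate is (x, y)₁ = (1.057, 0.914).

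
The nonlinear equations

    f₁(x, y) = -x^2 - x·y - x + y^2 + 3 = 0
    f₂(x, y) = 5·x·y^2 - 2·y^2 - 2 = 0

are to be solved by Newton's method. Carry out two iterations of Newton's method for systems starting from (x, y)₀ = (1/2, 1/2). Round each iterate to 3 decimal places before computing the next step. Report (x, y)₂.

(1.265, 1.071)

At (1/2, 1/2): F = (2.250, -1.875).
Jacobian J = [[-2·x - y - 1, -x + 2·y], [5·y^2, 10·x·y - 4·y]].
At the point, J = [[-2.500, 0.500], [1.250, 0.500]] (det J = -1.875).
Solving J·Δ = −F gives Δ = (1.100, 1.000).
Then the next iterate is (x, y)₁ = (1.600, 1.500).
Round to (1.600, 1.500) and repeat: F = (-1.310, 11.500), J = [[-5.700, 1.400], [11.250, 18.000]].
Δ = (-0.335, -0.429), so (x, y)₂ = (1.265, 1.071).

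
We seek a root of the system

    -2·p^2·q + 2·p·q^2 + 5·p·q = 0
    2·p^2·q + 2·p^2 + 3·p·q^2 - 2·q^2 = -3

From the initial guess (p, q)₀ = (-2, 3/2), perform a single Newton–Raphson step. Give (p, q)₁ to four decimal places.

At (-2, 3/2): F = (-36.0000, 5.0000).
Jacobian J = [[-4·p·q + 2·q^2 + 5·q, -2·p^2 + 4·p·q + 5·p], [4·p·q + 4·p + 3·q^2, 2·p^2 + 6·p·q - 4·q]].
At the point, J = [[24.0000, -30.0000], [-13.2500, -16.0000]] (det J = -781.5000).
Solving J·Δ = −F gives Δ = (0.9290, -0.4568).
Then the next iterate is (p, q)₁ = (-1.0710, 1.0432).

(-1.0710, 1.0432)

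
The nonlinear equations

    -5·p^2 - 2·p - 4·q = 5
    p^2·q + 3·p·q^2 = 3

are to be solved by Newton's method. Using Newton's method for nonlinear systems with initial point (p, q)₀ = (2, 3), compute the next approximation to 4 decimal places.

(0.0829, 3.2942)

At (2, 3): F = (-41.0000, 63.0000).
Jacobian J = [[-10·p - 2, -4], [2·p·q + 3·q^2, p^2 + 6·p·q]].
At the point, J = [[-22.0000, -4.0000], [39.0000, 40.0000]] (det J = -724.0000).
Solving J·Δ = −F gives Δ = (-1.9171, 0.2942).
Then the next iterate is (p, q)₁ = (0.0829, 3.2942).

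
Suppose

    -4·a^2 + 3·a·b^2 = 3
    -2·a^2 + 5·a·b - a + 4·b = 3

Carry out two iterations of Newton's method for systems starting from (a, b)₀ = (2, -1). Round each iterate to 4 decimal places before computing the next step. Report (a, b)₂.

At (2, -1): F = (-13.0000, -27.0000).
Jacobian J = [[-8·a + 3·b^2, 6·a·b], [-4·a + 5·b - 1, 5·a + 4]].
At the point, J = [[-13.0000, -12.0000], [-14.0000, 14.0000]] (det J = -350.0000).
Solving J·Δ = −F gives Δ = (-1.4457, 0.4829).
Then the next iterate is (a, b)₁ = (0.5543, -0.5171).
Round to (0.5543, -0.5171) and repeat: F = (-3.784347, -7.670340), J = [[-3.632223, -1.719771], [-5.8027, 6.7715]].
Δ = (-1.1227, 0.1707), so (a, b)₂ = (-0.5684, -0.3464).

(-0.5684, -0.3464)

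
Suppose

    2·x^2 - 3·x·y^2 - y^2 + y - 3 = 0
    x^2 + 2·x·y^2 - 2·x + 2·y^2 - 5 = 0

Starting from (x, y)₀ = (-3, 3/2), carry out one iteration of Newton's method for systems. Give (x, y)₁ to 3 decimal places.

(-1.595, 1.174)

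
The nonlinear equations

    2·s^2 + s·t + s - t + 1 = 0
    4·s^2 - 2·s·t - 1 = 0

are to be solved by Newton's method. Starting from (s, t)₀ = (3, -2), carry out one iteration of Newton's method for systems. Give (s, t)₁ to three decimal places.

At (3, -2): F = (18.000, 47.000).
Jacobian J = [[4·s + t + 1, s - 1], [8·s - 2·t, -2·s]].
At the point, J = [[11.000, 2.000], [28.000, -6.000]] (det J = -122.000).
Solving J·Δ = −F gives Δ = (-1.656, 0.107).
Then the next iterate is (s, t)₁ = (1.344, -1.893).

(1.344, -1.893)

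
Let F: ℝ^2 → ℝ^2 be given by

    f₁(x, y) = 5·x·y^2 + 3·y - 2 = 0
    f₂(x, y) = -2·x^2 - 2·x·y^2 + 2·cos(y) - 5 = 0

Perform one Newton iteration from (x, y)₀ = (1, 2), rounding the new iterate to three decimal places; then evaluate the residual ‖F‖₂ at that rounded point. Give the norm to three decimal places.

At (1, 2): F = (24.000, -15.83229).
Jacobian J = [[5·y^2, 10·x·y + 3], [-4·x - 2·y^2, -4·x·y - 2·sin(y)]].
At the point, J = [[20.000, 23.000], [-12.000, -9.81859]] (det J = 79.62810).
Solving J·Δ = −F gives Δ = (-1.614, 0.360).
Then the next iterate is (x, y)₁ = (-0.614, 2.360).
Re-evaluating at (-0.614, 2.360): F = (-12.01867, -0.33411), so ‖F‖₂ = 12.023.

12.023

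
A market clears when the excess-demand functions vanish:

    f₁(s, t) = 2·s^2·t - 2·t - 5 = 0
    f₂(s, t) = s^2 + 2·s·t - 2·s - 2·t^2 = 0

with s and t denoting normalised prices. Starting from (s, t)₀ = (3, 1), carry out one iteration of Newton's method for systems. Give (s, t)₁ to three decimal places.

At (3, 1): F = (11.000, 7.000).
Jacobian J = [[4·s·t, 2·s^2 - 2], [2·s + 2·t - 2, 2·s - 4·t]].
At the point, J = [[12.000, 16.000], [6.000, 2.000]] (det J = -72.000).
Solving J·Δ = −F gives Δ = (-1.250, 0.250).
Then the next iterate is (s, t)₁ = (1.750, 1.250).

(1.750, 1.250)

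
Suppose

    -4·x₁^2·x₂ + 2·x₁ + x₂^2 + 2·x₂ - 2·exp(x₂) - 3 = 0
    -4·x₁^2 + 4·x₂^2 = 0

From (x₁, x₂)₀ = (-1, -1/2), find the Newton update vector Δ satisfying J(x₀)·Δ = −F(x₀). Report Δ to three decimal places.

At (-1, -1/2): F = (-4.96306, -3.000).
Jacobian J = [[-8·x₁·x₂ + 2, -4·x₁^2 + 2·x₂ - 2·exp(x₂) + 2], [-8·x₁, 8·x₂]].
At the point, J = [[-2.000, -4.21306], [8.000, -4.000]] (det J = 41.70449).
Solving J·Δ = −F gives Δ = (-0.173, -1.096).

(-0.173, -1.096)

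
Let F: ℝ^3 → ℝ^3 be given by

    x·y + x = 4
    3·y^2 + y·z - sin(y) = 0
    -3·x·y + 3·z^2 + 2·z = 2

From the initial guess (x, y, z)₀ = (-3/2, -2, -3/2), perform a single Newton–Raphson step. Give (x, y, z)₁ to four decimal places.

(-6.8309, -0.1127, -5.8918)

At (-3/2, -2, -3/2): F = (-2.5000, 15.909297, -7.2500).
Jacobian J = [[y + 1, x, 0], [0, 6·y + z - cos(y), y], [-3·y, -3·x, 6·z + 2]].
At the point, J = [[-1.0000, -1.5000, 0.0000], [0.0000, -13.083853, -2.0000], [6.0000, 4.5000, -7.0000]] (det J = -82.586972).
Solving J·Δ = −F gives Δ = (-5.3309, 1.8873, -4.3918).
Then the next iterate is (x, y, z)₁ = (-6.8309, -0.1127, -5.8918).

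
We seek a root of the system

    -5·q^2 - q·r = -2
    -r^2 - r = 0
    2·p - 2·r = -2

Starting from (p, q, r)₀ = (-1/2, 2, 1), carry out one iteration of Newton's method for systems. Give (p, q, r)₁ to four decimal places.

(-0.6667, 1.1111, 0.3333)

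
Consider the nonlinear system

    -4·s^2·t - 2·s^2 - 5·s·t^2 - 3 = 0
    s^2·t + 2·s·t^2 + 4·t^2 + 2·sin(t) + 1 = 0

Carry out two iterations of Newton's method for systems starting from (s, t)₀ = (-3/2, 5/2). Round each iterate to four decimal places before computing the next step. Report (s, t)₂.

(-7.6648, 13.5136)

At (-3/2, 5/2): F = (16.8750, 14.071944).
Jacobian J = [[-8·s·t - 4·s - 5·t^2, -4·s^2 - 10·s·t], [2·s·t + 2·t^2, s^2 + 4·s·t + 8·t + 2·cos(t)]].
At the point, J = [[4.7500, 28.5000], [5.0000, 5.647713]] (det J = -115.673364).
Solving J·Δ = −F gives Δ = (-2.6432, -0.1516).
Then the next iterate is (s, t)₁ = (-4.1432, 2.3484).
Round to (-4.1432, 2.3484) and repeat: F = (-84.335369, 19.098656), J = [[66.837014, 28.634484], [-8.429817, -4.369405]].
Δ = (-3.5216, 11.1652), so (s, t)₂ = (-7.6648, 13.5136).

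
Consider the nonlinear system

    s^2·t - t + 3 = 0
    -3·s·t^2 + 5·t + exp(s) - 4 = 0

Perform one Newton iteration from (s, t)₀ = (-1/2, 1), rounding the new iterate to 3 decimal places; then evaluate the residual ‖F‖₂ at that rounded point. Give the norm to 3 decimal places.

At (-1/2, 1): F = (2.250, 3.10653).
Jacobian J = [[2·s·t, s^2 - 1], [-3·t^2 + exp(s), -6·s·t + 5]].
At the point, J = [[-1.000, -0.750], [-2.39347, 8.000]] (det J = -9.79510).
Solving J·Δ = −F gives Δ = (2.076, 0.233).
Then the next iterate is (s, t)₁ = (1.576, 1.233).
Re-evaluating at (1.576, 1.233): F = (4.82950, -0.18735), so ‖F‖₂ = 4.833.

4.833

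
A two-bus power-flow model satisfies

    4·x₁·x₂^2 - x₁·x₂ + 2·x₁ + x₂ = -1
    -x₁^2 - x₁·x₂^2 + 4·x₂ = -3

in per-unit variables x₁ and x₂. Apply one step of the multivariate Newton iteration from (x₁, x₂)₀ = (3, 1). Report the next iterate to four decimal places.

At (3, 1): F = (17.0000, -5.0000).
Jacobian J = [[4·x₂^2 - x₂ + 2, 8·x₁·x₂ - x₁ + 1], [-2·x₁ - x₂^2, -2·x₁·x₂ + 4]].
At the point, J = [[5.0000, 22.0000], [-7.0000, -2.0000]] (det J = 144.0000).
Solving J·Δ = −F gives Δ = (-0.5278, -0.6528).
Then the next iterate is (x₁, x₂)₁ = (2.4722, 0.3472).

(2.4722, 0.3472)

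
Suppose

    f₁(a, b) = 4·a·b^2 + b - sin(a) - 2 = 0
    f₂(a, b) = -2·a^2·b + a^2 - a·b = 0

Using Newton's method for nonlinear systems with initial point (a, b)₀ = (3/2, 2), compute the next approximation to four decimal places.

(0.9107, 1.4554)

At (3/2, 2): F = (23.002505, -9.7500).
Jacobian J = [[4·b^2 - cos(a), 8·a·b + 1], [-4·a·b + 2·a - b, -2·a^2 - a]].
At the point, J = [[15.929263, 25.0000], [-11.0000, -6.0000]] (det J = 179.424423).
Solving J·Δ = −F gives Δ = (-0.5893, -0.5446).
Then the next iterate is (a, b)₁ = (0.9107, 1.4554).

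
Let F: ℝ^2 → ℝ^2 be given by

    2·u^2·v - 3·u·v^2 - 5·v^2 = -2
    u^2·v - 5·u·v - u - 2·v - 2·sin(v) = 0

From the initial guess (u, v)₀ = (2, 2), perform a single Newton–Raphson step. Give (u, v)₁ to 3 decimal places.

At (2, 2): F = (-26.000, -19.81859).
Jacobian J = [[4·u·v - 3·v^2, 2·u^2 - 6·u·v - 10·v], [2·u·v - 5·v - 1, u^2 - 5·u - 2·cos(v) - 2]].
At the point, J = [[4.000, -36.000], [-3.000, -7.16771]] (det J = -136.67083).
Solving J·Δ = −F gives Δ = (-3.857, -1.151).
Then the next iterate is (u, v)₁ = (-1.857, 0.849).

(-1.857, 0.849)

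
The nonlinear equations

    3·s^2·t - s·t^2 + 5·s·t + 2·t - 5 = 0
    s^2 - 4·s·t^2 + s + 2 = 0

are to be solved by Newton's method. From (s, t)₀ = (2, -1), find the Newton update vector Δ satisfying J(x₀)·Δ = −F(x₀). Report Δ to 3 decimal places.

(-1.570, 0.098)

At (2, -1): F = (-31.000, 0.000).
Jacobian J = [[6·s·t - t^2 + 5·t, 3·s^2 - 2·s·t + 5·s + 2], [2·s - 4·t^2 + 1, -8·s·t]].
At the point, J = [[-18.000, 28.000], [1.000, 16.000]] (det J = -316.000).
Solving J·Δ = −F gives Δ = (-1.570, 0.098).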